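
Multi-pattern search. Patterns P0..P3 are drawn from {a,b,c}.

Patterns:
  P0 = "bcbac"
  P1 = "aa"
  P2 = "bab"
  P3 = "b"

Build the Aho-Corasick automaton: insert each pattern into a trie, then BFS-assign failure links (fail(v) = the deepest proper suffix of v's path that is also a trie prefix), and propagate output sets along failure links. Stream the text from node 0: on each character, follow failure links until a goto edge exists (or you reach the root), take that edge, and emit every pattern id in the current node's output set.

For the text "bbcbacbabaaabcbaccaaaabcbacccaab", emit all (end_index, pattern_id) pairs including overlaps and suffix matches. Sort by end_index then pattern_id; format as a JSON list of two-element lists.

Construct AC machine:
Trie nodes:
  0='ε' goto a→6 b→1
  1='b' goto a→8 c→2  ←P3
  2='bc' goto b→3
  3='bcb' goto a→4
  4='bcba' goto c→5
  5='bcbac' goto ·  ←P0
  6='a' goto a→7
  7='aa' goto ·  ←P1
  8='ba' goto b→9
  9='bab' goto ·  ←P2

Failure links (BFS by depth):
  n1('b'): parent n0 fail=0; on 'b' 0 → fail=0;  out {3}∪∅={3}
  n6('a'): parent n0 fail=0; on 'a' 0 → fail=0;  out ∅∪∅=∅
  n2('bc'): parent n1 fail=0; on 'c' 0 → fail=0;  out ∅∪∅=∅
  n7('aa'): parent n6 fail=0; on 'a' 0 → fail=6;  out {1}∪∅={1}
  n8('ba'): parent n1 fail=0; on 'a' 0 → fail=6;  out ∅∪∅=∅
  n3('bcb'): parent n2 fail=0; on 'b' 0 → fail=1;  out ∅∪{3}={3}
  n9('bab'): parent n8 fail=6; on 'b' 6→0 → fail=1;  out {2}∪{3}={2,3}
  n4('bcba'): parent n3 fail=1; on 'a' 1 → fail=8;  out ∅∪∅=∅
  n5('bcbac'): parent n4 fail=8; on 'c' 8→6→0 → fail=0;  out {0}∪∅={0}

Run:
pos 0 'b': at 1  emit P3@[0:0]
pos 1 'b': at 1 ·f  emit P3@[1:1]
pos 2 'c': at 2
pos 3 'b': at 3  emit P3@[3:3]
pos 4 'a': at 4
pos 5 'c': at 5  emit P0@[1:5]
pos 6 'b': at 1 ·f  emit P3@[6:6]
pos 7 'a': at 8
pos 8 'b': at 9  emit P2@[6:8],P3@[8:8]
pos 9 'a': at 8 ·f
pos 10 'a': at 7 ·f  emit P1@[9:10]
pos 11 'a': at 7 ·f  emit P1@[10:11]
pos 12 'b': at 1 ·f  emit P3@[12:12]
pos 13 'c': at 2
pos 14 'b': at 3  emit P3@[14:14]
pos 15 'a': at 4
pos 16 'c': at 5  emit P0@[12:16]
pos 17 'c': at 0 ·f
pos 18 'a': at 6
pos 19 'a': at 7  emit P1@[18:19]
pos 20 'a': at 7 ·f  emit P1@[19:20]
pos 21 'a': at 7 ·f  emit P1@[20:21]
pos 22 'b': at 1 ·f  emit P3@[22:22]
pos 23 'c': at 2
pos 24 'b': at 3  emit P3@[24:24]
pos 25 'a': at 4
pos 26 'c': at 5  emit P0@[22:26]
pos 27 'c': at 0 ·f
pos 28 'c': at 0
pos 29 'a': at 6
pos 30 'a': at 7  emit P1@[29:30]
pos 31 'b': at 1 ·f  emit P3@[31:31]

Result: [[0,3],[1,3],[3,3],[5,0],[6,3],[8,2],[8,3],[10,1],[11,1],[12,3],[14,3],[16,0],[19,1],[20,1],[21,1],[22,3],[24,3],[26,0],[30,1],[31,3]]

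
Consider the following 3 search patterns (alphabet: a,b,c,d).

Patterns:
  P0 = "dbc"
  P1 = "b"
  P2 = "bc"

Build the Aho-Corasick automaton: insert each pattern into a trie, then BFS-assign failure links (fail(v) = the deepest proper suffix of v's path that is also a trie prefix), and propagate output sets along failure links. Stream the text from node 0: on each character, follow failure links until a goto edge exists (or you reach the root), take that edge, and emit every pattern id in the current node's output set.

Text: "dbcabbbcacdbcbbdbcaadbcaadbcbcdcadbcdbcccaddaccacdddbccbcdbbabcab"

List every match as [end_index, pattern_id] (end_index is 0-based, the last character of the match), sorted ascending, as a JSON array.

Build:
Trie nodes:
  n0 'ε': b→4 d→1
  n1 'd': b→2
  n2 'db': c→3
  n3 'dbc': ·  [P0 ends]
  n4 'b': c→5  [P1 ends]
  n5 'bc': ·  [P2 ends]

BFS fail/out derivation:
  fail(1) 'd': from fail(0)=0 chase 'd': 0 ⇒ 0;  out=∅∪out(0)=∅
  fail(4) 'b': from fail(0)=0 chase 'b': 0 ⇒ 0;  out={1}∪out(0)={1}
  fail(2) 'db': from fail(1)=0 chase 'b': 0 ⇒ 4;  out=∅∪out(4)={1}
  fail(5) 'bc': from fail(4)=0 chase 'c': 0 ⇒ 0;  out={2}∪out(0)={2}
  fail(3) 'dbc': from fail(2)=4 chase 'c': 4 ⇒ 5;  out={0}∪out(5)={0,2}

Scan:
[0] read 'd'  n0⇒n1
[1] read 'b'  n1⇒n2  → match P1@[1:1]
[2] read 'c'  n2⇒n3  → match P0@[0:2],P2@[1:2]
[3] read 'a'  n3⇒n0 ·f
[4] read 'b'  n0⇒n4  → match P1@[4:4]
[5] read 'b'  n4⇒n4 ·f  → match P1@[5:5]
[6] read 'b'  n4⇒n4 ·f  → match P1@[6:6]
[7] read 'c'  n4⇒n5  → match P2@[6:7]
[8] read 'a'  n5⇒n0 ·f
[9] read 'c'  n0⇒n0
[10] read 'd'  n0⇒n1
[11] read 'b'  n1⇒n2  → match P1@[11:11]
[12] read 'c'  n2⇒n3  → match P0@[10:12],P2@[11:12]
[13] read 'b'  n3⇒n4 ·f  → match P1@[13:13]
[14] read 'b'  n4⇒n4 ·f  → match P1@[14:14]
[15] read 'd'  n4⇒n1 ·f
[16] read 'b'  n1⇒n2  → match P1@[16:16]
[17] read 'c'  n2⇒n3  → match P0@[15:17],P2@[16:17]
[18] read 'a'  n3⇒n0 ·f
[19] read 'a'  n0⇒n0
[20] read 'd'  n0⇒n1
[21] read 'b'  n1⇒n2  → match P1@[21:21]
[22] read 'c'  n2⇒n3  → match P0@[20:22],P2@[21:22]
[23] read 'a'  n3⇒n0 ·f
[24] read 'a'  n0⇒n0
[25] read 'd'  n0⇒n1
[26] read 'b'  n1⇒n2  → match P1@[26:26]
[27] read 'c'  n2⇒n3  → match P0@[25:27],P2@[26:27]
[28] read 'b'  n3⇒n4 ·f  → match P1@[28:28]
[29] read 'c'  n4⇒n5  → match P2@[28:29]
[30] read 'd'  n5⇒n1 ·f
[31] read 'c'  n1⇒n0 ·f
[32] read 'a'  n0⇒n0
[33] read 'd'  n0⇒n1
[34] read 'b'  n1⇒n2  → match P1@[34:34]
[35] read 'c'  n2⇒n3  → match P0@[33:35],P2@[34:35]
[36] read 'd'  n3⇒n1 ·f
[37] read 'b'  n1⇒n2  → match P1@[37:37]
[38] read 'c'  n2⇒n3  → match P0@[36:38],P2@[37:38]
[39] read 'c'  n3⇒n0 ·f
[40] read 'c'  n0⇒n0
[41] read 'a'  n0⇒n0
[42] read 'd'  n0⇒n1
[43] read 'd'  n1⇒n1 ·f
[44] read 'a'  n1⇒n0 ·f
[45] read 'c'  n0⇒n0
[46] read 'c'  n0⇒n0
[47] read 'a'  n0⇒n0
[48] read 'c'  n0⇒n0
[49] read 'd'  n0⇒n1
[50] read 'd'  n1⇒n1 ·f
[51] read 'd'  n1⇒n1 ·f
[52] read 'b'  n1⇒n2  → match P1@[52:52]
[53] read 'c'  n2⇒n3  → match P0@[51:53],P2@[52:53]
[54] read 'c'  n3⇒n0 ·f
[55] read 'b'  n0⇒n4  → match P1@[55:55]
[56] read 'c'  n4⇒n5  → match P2@[55:56]
[57] read 'd'  n5⇒n1 ·f
[58] read 'b'  n1⇒n2  → match P1@[58:58]
[59] read 'b'  n2⇒n4 ·f  → match P1@[59:59]
[60] read 'a'  n4⇒n0 ·f
[61] read 'b'  n0⇒n4  → match P1@[61:61]
[62] read 'c'  n4⇒n5  → match P2@[61:62]
[63] read 'a'  n5⇒n0 ·f
[64] read 'b'  n0⇒n4  → match P1@[64:64]

All matches (sorted): [[1,1],[2,0],[2,2],[4,1],[5,1],[6,1],[7,2],[11,1],[12,0],[12,2],[13,1],[14,1],[16,1],[17,0],[17,2],[21,1],[22,0],[22,2],[26,1],[27,0],[27,2],[28,1],[29,2],[34,1],[35,0],[35,2],[37,1],[38,0],[38,2],[52,1],[53,0],[53,2],[55,1],[56,2],[58,1],[59,1],[61,1],[62,2],[64,1]]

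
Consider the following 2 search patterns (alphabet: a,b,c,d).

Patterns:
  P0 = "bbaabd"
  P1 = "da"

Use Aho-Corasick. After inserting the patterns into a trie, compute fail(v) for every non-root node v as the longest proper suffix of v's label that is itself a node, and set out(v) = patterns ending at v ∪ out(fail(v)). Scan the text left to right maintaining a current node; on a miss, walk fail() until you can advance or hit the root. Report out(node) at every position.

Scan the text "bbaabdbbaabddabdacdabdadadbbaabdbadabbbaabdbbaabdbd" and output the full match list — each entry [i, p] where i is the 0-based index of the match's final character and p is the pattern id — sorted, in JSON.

Construct AC machine:
Trie (insert patterns):
  0='ε' goto b→1 d→7
  1='b' goto b→2
  2='bb' goto a→3
  3='bba' goto a→4
  4='bbaa' goto b→5
  5='bbaab' goto d→6
  6='bbaabd' goto ·  [P0 ends]
  7='d' goto a→8
  8='da' goto ·  [P1 ends]

BFS fail/out derivation:
  fail(1) 'b': from fail(0)=0 chase 'b': 0 ⇒ 0;  out=∅∪out(0)=∅
  fail(7) 'd': from fail(0)=0 chase 'd': 0 ⇒ 0;  out=∅∪out(0)=∅
  fail(2) 'bb': from fail(1)=0 chase 'b': 0 ⇒ 1;  out=∅∪out(1)=∅
  fail(8) 'da': from fail(7)=0 chase 'a': 0 ⇒ 0;  out={1}∪out(0)={1}
  fail(3) 'bba': from fail(2)=1 chase 'a': 1→0 ⇒ 0;  out=∅∪out(0)=∅
  fail(4) 'bbaa': from fail(3)=0 chase 'a': 0 ⇒ 0;  out=∅∪out(0)=∅
  fail(5) 'bbaab': from fail(4)=0 chase 'b': 0 ⇒ 1;  out=∅∪out(1)=∅
  fail(6) 'bbaabd': from fail(5)=1 chase 'd': 1→0 ⇒ 7;  out={0}∪out(7)={0}

Text stream:
[0] read 'b'  n0⇒n1
[1] read 'b'  n1⇒n2
[2] read 'a'  n2⇒n3
[3] read 'a'  n3⇒n4
[4] read 'b'  n4⇒n5
[5] read 'd'  n5⇒n6  emit P0@[0:5]
[6] read 'b'  n6⇒n1 (via fail)
[7] read 'b'  n1⇒n2
[8] read 'a'  n2⇒n3
[9] read 'a'  n3⇒n4
[10] read 'b'  n4⇒n5
[11] read 'd'  n5⇒n6  emit P0@[6:11]
[12] read 'd'  n6⇒n7 (via fail)
[13] read 'a'  n7⇒n8  emit P1@[12:13]
[14] read 'b'  n8⇒n1 (via fail)
[15] read 'd'  n1⇒n7 (via fail)
[16] read 'a'  n7⇒n8  emit P1@[15:16]
[17] read 'c'  n8⇒n0 (via fail)
[18] read 'd'  n0⇒n7
[19] read 'a'  n7⇒n8  emit P1@[18:19]
[20] read 'b'  n8⇒n1 (via fail)
[21] read 'd'  n1⇒n7 (via fail)
[22] read 'a'  n7⇒n8  emit P1@[21:22]
[23] read 'd'  n8⇒n7 (via fail)
[24] read 'a'  n7⇒n8  emit P1@[23:24]
[25] read 'd'  n8⇒n7 (via fail)
[26] read 'b'  n7⇒n1 (via fail)
[27] read 'b'  n1⇒n2
[28] read 'a'  n2⇒n3
[29] read 'a'  n3⇒n4
[30] read 'b'  n4⇒n5
[31] read 'd'  n5⇒n6  emit P0@[26:31]
[32] read 'b'  n6⇒n1 (via fail)
[33] read 'a'  n1⇒n0 (via fail)
[34] read 'd'  n0⇒n7
[35] read 'a'  n7⇒n8  emit P1@[34:35]
[36] read 'b'  n8⇒n1 (via fail)
[37] read 'b'  n1⇒n2
[38] read 'b'  n2⇒n2 (via fail)
[39] read 'a'  n2⇒n3
[40] read 'a'  n3⇒n4
[41] read 'b'  n4⇒n5
[42] read 'd'  n5⇒n6  emit P0@[37:42]
[43] read 'b'  n6⇒n1 (via fail)
[44] read 'b'  n1⇒n2
[45] read 'a'  n2⇒n3
[46] read 'a'  n3⇒n4
[47] read 'b'  n4⇒n5
[48] read 'd'  n5⇒n6  emit P0@[43:48]
[49] read 'b'  n6⇒n1 (via fail)
[50] read 'd'  n1⇒n7 (via fail)

Result: [[5,0],[11,0],[13,1],[16,1],[19,1],[22,1],[24,1],[31,0],[35,1],[42,0],[48,0]]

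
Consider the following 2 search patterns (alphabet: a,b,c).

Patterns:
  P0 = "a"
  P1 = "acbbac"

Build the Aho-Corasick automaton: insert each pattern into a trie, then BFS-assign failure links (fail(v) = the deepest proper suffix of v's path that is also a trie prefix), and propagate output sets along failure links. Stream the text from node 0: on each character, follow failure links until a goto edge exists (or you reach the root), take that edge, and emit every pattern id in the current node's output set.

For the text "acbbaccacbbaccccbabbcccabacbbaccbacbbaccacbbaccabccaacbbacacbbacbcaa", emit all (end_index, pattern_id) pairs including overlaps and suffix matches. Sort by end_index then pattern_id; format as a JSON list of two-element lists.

Build automaton:
Trie nodes:
  n0 'ε': a→1
  n1 'a': c→2  [P0 ends]
  n2 'ac': b→3
  n3 'acb': b→4
  n4 'acbb': a→5
  n5 'acbba': c→6
  n6 'acbbac': ·  [P1 ends]

Failure links (BFS by depth):
  n1('a'): parent n0 fail=0; on 'a' 0 → fail=0;  out {0}∪∅={0}
  n2('ac'): parent n1 fail=0; on 'c' 0 → fail=0;  out ∅∪∅=∅
  n3('acb'): parent n2 fail=0; on 'b' 0 → fail=0;  out ∅∪∅=∅
  n4('acbb'): parent n3 fail=0; on 'b' 0 → fail=0;  out ∅∪∅=∅
  n5('acbba'): parent n4 fail=0; on 'a' 0 → fail=1;  out ∅∪{0}={0}
  n6('acbbac'): parent n5 fail=1; on 'c' 1 → fail=2;  out {1}∪∅={1}

Run:
pos 0 'a': at 1  ** P0@[0:0]
pos 1 'c': at 2
pos 2 'b': at 3
pos 3 'b': at 4
pos 4 'a': at 5  ** P0@[4:4]
pos 5 'c': at 6  ** P1@[0:5]
pos 6 'c': at 0 ·f
pos 7 'a': at 1  ** P0@[7:7]
pos 8 'c': at 2
pos 9 'b': at 3
pos 10 'b': at 4
pos 11 'a': at 5  ** P0@[11:11]
pos 12 'c': at 6  ** P1@[7:12]
pos 13 'c': at 0 ·f
pos 14 'c': at 0
pos 15 'c': at 0
pos 16 'b': at 0
pos 17 'a': at 1  ** P0@[17:17]
pos 18 'b': at 0 ·f
pos 19 'b': at 0
pos 20 'c': at 0
pos 21 'c': at 0
pos 22 'c': at 0
pos 23 'a': at 1  ** P0@[23:23]
pos 24 'b': at 0 ·f
pos 25 'a': at 1  ** P0@[25:25]
pos 26 'c': at 2
pos 27 'b': at 3
pos 28 'b': at 4
pos 29 'a': at 5  ** P0@[29:29]
pos 30 'c': at 6  ** P1@[25:30]
pos 31 'c': at 0 ·f
pos 32 'b': at 0
pos 33 'a': at 1  ** P0@[33:33]
pos 34 'c': at 2
pos 35 'b': at 3
pos 36 'b': at 4
pos 37 'a': at 5  ** P0@[37:37]
pos 38 'c': at 6  ** P1@[33:38]
pos 39 'c': at 0 ·f
pos 40 'a': at 1  ** P0@[40:40]
pos 41 'c': at 2
pos 42 'b': at 3
pos 43 'b': at 4
pos 44 'a': at 5  ** P0@[44:44]
pos 45 'c': at 6  ** P1@[40:45]
pos 46 'c': at 0 ·f
pos 47 'a': at 1  ** P0@[47:47]
pos 48 'b': at 0 ·f
pos 49 'c': at 0
pos 50 'c': at 0
pos 51 'a': at 1  ** P0@[51:51]
pos 52 'a': at 1 ·f  ** P0@[52:52]
pos 53 'c': at 2
pos 54 'b': at 3
pos 55 'b': at 4
pos 56 'a': at 5  ** P0@[56:56]
pos 57 'c': at 6  ** P1@[52:57]
pos 58 'a': at 1 ·f  ** P0@[58:58]
pos 59 'c': at 2
pos 60 'b': at 3
pos 61 'b': at 4
pos 62 'a': at 5  ** P0@[62:62]
pos 63 'c': at 6  ** P1@[58:63]
pos 64 'b': at 3 ·f
pos 65 'c': at 0 ·f
pos 66 'a': at 1  ** P0@[66:66]
pos 67 'a': at 1 ·f  ** P0@[67:67]

Matches: [[0,0],[4,0],[5,1],[7,0],[11,0],[12,1],[17,0],[23,0],[25,0],[29,0],[30,1],[33,0],[37,0],[38,1],[40,0],[44,0],[45,1],[47,0],[51,0],[52,0],[56,0],[57,1],[58,0],[62,0],[63,1],[66,0],[67,0]]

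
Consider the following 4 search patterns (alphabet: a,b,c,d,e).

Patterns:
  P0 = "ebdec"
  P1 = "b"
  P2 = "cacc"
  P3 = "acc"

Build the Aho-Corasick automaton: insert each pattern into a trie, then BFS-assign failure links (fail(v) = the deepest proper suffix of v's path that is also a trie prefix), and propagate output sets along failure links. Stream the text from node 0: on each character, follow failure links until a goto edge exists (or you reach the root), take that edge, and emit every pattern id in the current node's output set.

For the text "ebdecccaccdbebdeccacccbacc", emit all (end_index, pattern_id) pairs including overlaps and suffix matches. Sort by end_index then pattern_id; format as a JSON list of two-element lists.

Build automaton:
Trie (insert patterns):
  0='ε' goto a→11 b→6 c→7 e→1
  1='e' goto b→2
  2='eb' goto d→3
  3='ebd' goto e→4
  4='ebde' goto c→5
  5='ebdec' goto ·  ←P0
  6='b' goto ·  ←P1
  7='c' goto a→8
  8='ca' goto c→9
  9='cac' goto c→10
  10='cacc' goto ·  ←P2
  11='a' goto c→12
  12='ac' goto c→13
  13='acc' goto ·  ←P3

BFS fail/out derivation:
  fail(1) 'e': from fail(0)=0 chase 'e': 0 ⇒ 0;  out=∅∪out(0)=∅
  fail(6) 'b': from fail(0)=0 chase 'b': 0 ⇒ 0;  out={1}∪out(0)={1}
  fail(7) 'c': from fail(0)=0 chase 'c': 0 ⇒ 0;  out=∅∪out(0)=∅
  fail(11) 'a': from fail(0)=0 chase 'a': 0 ⇒ 0;  out=∅∪out(0)=∅
  fail(2) 'eb': from fail(1)=0 chase 'b': 0 ⇒ 6;  out=∅∪out(6)={1}
  fail(8) 'ca': from fail(7)=0 chase 'a': 0 ⇒ 11;  out=∅∪out(11)=∅
  fail(12) 'ac': from fail(11)=0 chase 'c': 0 ⇒ 7;  out=∅∪out(7)=∅
  fail(3) 'ebd': from fail(2)=6 chase 'd': 6→0 ⇒ 0;  out=∅∪out(0)=∅
  fail(9) 'cac': from fail(8)=11 chase 'c': 11 ⇒ 12;  out=∅∪out(12)=∅
  fail(13) 'acc': from fail(12)=7 chase 'c': 7→0 ⇒ 7;  out={3}∪out(7)={3}
  fail(4) 'ebde': from fail(3)=0 chase 'e': 0 ⇒ 1;  out=∅∪out(1)=∅
  fail(10) 'cacc': from fail(9)=12 chase 'c': 12 ⇒ 13;  out={2}∪out(13)={2,3}
  fail(5) 'ebdec': from fail(4)=1 chase 'c': 1→0 ⇒ 7;  out={0}∪out(7)={0}

Text stream:
pos 0 'e': at 1
pos 1 'b': at 2  → match P1@[1:1]
pos 2 'd': at 3
pos 3 'e': at 4
pos 4 'c': at 5  → match P0@[0:4]
pos 5 'c': at 7 (via fail)
pos 6 'c': at 7 (via fail)
pos 7 'a': at 8
pos 8 'c': at 9
pos 9 'c': at 10  → match P2@[6:9],P3@[7:9]
pos 10 'd': at 0 (via fail)
pos 11 'b': at 6  → match P1@[11:11]
pos 12 'e': at 1 (via fail)
pos 13 'b': at 2  → match P1@[13:13]
pos 14 'd': at 3
pos 15 'e': at 4
pos 16 'c': at 5  → match P0@[12:16]
pos 17 'c': at 7 (via fail)
pos 18 'a': at 8
pos 19 'c': at 9
pos 20 'c': at 10  → match P2@[17:20],P3@[18:20]
pos 21 'c': at 7 (via fail)
pos 22 'b': at 6 (via fail)  → match P1@[22:22]
pos 23 'a': at 11 (via fail)
pos 24 'c': at 12
pos 25 'c': at 13  → match P3@[23:25]

Result: [[1,1],[4,0],[9,2],[9,3],[11,1],[13,1],[16,0],[20,2],[20,3],[22,1],[25,3]]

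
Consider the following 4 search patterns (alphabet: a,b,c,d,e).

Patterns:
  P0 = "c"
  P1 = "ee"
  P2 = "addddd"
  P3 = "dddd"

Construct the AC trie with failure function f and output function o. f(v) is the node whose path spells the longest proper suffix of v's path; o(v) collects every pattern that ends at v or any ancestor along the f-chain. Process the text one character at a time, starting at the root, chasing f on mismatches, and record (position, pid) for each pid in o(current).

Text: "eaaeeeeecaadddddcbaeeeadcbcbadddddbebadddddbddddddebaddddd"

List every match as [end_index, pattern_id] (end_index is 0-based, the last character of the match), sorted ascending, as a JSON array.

Build automaton:
Trie (insert patterns):
  n0 'ε': a→4 c→1 d→10 e→2
  n1 'c': ·  [P0 ends]
  n2 'e': e→3
  n3 'ee': ·  [P1 ends]
  n4 'a': d→5
  n5 'ad': d→6
  n6 'add': d→7
  n7 'addd': d→8
  n8 'adddd': d→9
  n9 'addddd': ·  [P2 ends]
  n10 'd': d→11
  n11 'dd': d→12
  n12 'ddd': d→13
  n13 'dddd': ·  [P3 ends]

Failure links (BFS by depth):
  n1('c'): parent n0 fail=0; on 'c' 0 → fail=0;  out {0}∪∅={0}
  n2('e'): parent n0 fail=0; on 'e' 0 → fail=0;  out ∅∪∅=∅
  n4('a'): parent n0 fail=0; on 'a' 0 → fail=0;  out ∅∪∅=∅
  n10('d'): parent n0 fail=0; on 'd' 0 → fail=0;  out ∅∪∅=∅
  n3('ee'): parent n2 fail=0; on 'e' 0 → fail=2;  out {1}∪∅={1}
  n5('ad'): parent n4 fail=0; on 'd' 0 → fail=10;  out ∅∪∅=∅
  n11('dd'): parent n10 fail=0; on 'd' 0 → fail=10;  out ∅∪∅=∅
  n6('add'): parent n5 fail=10; on 'd' 10 → fail=11;  out ∅∪∅=∅
  n12('ddd'): parent n11 fail=10; on 'd' 10 → fail=11;  out ∅∪∅=∅
  n7('addd'): parent n6 fail=11; on 'd' 11 → fail=12;  out ∅∪∅=∅
  n13('dddd'): parent n12 fail=11; on 'd' 11 → fail=12;  out {3}∪∅={3}
  n8('adddd'): parent n7 fail=12; on 'd' 12 → fail=13;  out ∅∪{3}={3}
  n9('addddd'): parent n8 fail=13; on 'd' 13→12 → fail=13;  out {2}∪{3}={2,3}

Text stream:
[0] read 'e'  n0⇒n2
[1] read 'a'  n2⇒n4 (via fail)
[2] read 'a'  n4⇒n4 (via fail)
[3] read 'e'  n4⇒n2 (via fail)
[4] read 'e'  n2⇒n3  → match P1@[3:4]
[5] read 'e'  n3⇒n3 (via fail)  → match P1@[4:5]
[6] read 'e'  n3⇒n3 (via fail)  → match P1@[5:6]
[7] read 'e'  n3⇒n3 (via fail)  → match P1@[6:7]
[8] read 'c'  n3⇒n1 (via fail)  → match P0@[8:8]
[9] read 'a'  n1⇒n4 (via fail)
[10] read 'a'  n4⇒n4 (via fail)
[11] read 'd'  n4⇒n5
[12] read 'd'  n5⇒n6
[13] read 'd'  n6⇒n7
[14] read 'd'  n7⇒n8  → match P3@[11:14]
[15] read 'd'  n8⇒n9  → match P2@[10:15],P3@[12:15]
[16] read 'c'  n9⇒n1 (via fail)  → match P0@[16:16]
[17] read 'b'  n1⇒n0 (via fail)
[18] read 'a'  n0⇒n4
[19] read 'e'  n4⇒n2 (via fail)
[20] read 'e'  n2⇒n3  → match P1@[19:20]
[21] read 'e'  n3⇒n3 (via fail)  → match P1@[20:21]
[22] read 'a'  n3⇒n4 (via fail)
[23] read 'd'  n4⇒n5
[24] read 'c'  n5⇒n1 (via fail)  → match P0@[24:24]
[25] read 'b'  n1⇒n0 (via fail)
[26] read 'c'  n0⇒n1  → match P0@[26:26]
[27] read 'b'  n1⇒n0 (via fail)
[28] read 'a'  n0⇒n4
[29] read 'd'  n4⇒n5
[30] read 'd'  n5⇒n6
[31] read 'd'  n6⇒n7
[32] read 'd'  n7⇒n8  → match P3@[29:32]
[33] read 'd'  n8⇒n9  → match P2@[28:33],P3@[30:33]
[34] read 'b'  n9⇒n0 (via fail)
[35] read 'e'  n0⇒n2
[36] read 'b'  n2⇒n0 (via fail)
[37] read 'a'  n0⇒n4
[38] read 'd'  n4⇒n5
[39] read 'd'  n5⇒n6
[40] read 'd'  n6⇒n7
[41] read 'd'  n7⇒n8  → match P3@[38:41]
[42] read 'd'  n8⇒n9  → match P2@[37:42],P3@[39:42]
[43] read 'b'  n9⇒n0 (via fail)
[44] read 'd'  n0⇒n10
[45] read 'd'  n10⇒n11
[46] read 'd'  n11⇒n12
[47] read 'd'  n12⇒n13  → match P3@[44:47]
[48] read 'd'  n13⇒n13 (via fail)  → match P3@[45:48]
[49] read 'd'  n13⇒n13 (via fail)  → match P3@[46:49]
[50] read 'e'  n13⇒n2 (via fail)
[51] read 'b'  n2⇒n0 (via fail)
[52] read 'a'  n0⇒n4
[53] read 'd'  n4⇒n5
[54] read 'd'  n5⇒n6
[55] read 'd'  n6⇒n7
[56] read 'd'  n7⇒n8  → match P3@[53:56]
[57] read 'd'  n8⇒n9  → match P2@[52:57],P3@[54:57]

Result: [[4,1],[5,1],[6,1],[7,1],[8,0],[14,3],[15,2],[15,3],[16,0],[20,1],[21,1],[24,0],[26,0],[32,3],[33,2],[33,3],[41,3],[42,2],[42,3],[47,3],[48,3],[49,3],[56,3],[57,2],[57,3]]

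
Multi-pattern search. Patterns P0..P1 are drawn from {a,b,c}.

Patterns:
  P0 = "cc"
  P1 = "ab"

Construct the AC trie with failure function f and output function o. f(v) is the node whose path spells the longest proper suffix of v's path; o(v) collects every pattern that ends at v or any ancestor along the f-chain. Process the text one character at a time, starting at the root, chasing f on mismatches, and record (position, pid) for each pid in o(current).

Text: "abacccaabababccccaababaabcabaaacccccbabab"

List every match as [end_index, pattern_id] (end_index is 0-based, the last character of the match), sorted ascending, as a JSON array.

Build automaton:
Trie nodes:
  0='ε' goto a→3 c→1
  1='c' goto c→2
  2='cc' goto ·  [P0 ends]
  3='a' goto b→4
  4='ab' goto ·  [P1 ends]

BFS fail/out derivation:
  n1('c'): parent n0 fail=0; on 'c' 0 → fail=0;  out ∅∪∅=∅
  n3('a'): parent n0 fail=0; on 'a' 0 → fail=0;  out ∅∪∅=∅
  n2('cc'): parent n1 fail=0; on 'c' 0 → fail=1;  out {0}∪∅={0}
  n4('ab'): parent n3 fail=0; on 'b' 0 → fail=0;  out {1}∪∅={1}

Run:
[0] read 'a'  n0⇒n3
[1] read 'b'  n3⇒n4  → match P1@[0:1]
[2] read 'a'  n4⇒n3 (fail-walked)
[3] read 'c'  n3⇒n1 (fail-walked)
[4] read 'c'  n1⇒n2  → match P0@[3:4]
[5] read 'c'  n2⇒n2 (fail-walked)  → match P0@[4:5]
[6] read 'a'  n2⇒n3 (fail-walked)
[7] read 'a'  n3⇒n3 (fail-walked)
[8] read 'b'  n3⇒n4  → match P1@[7:8]
[9] read 'a'  n4⇒n3 (fail-walked)
[10] read 'b'  n3⇒n4  → match P1@[9:10]
[11] read 'a'  n4⇒n3 (fail-walked)
[12] read 'b'  n3⇒n4  → match P1@[11:12]
[13] read 'c'  n4⇒n1 (fail-walked)
[14] read 'c'  n1⇒n2  → match P0@[13:14]
[15] read 'c'  n2⇒n2 (fail-walked)  → match P0@[14:15]
[16] read 'c'  n2⇒n2 (fail-walked)  → match P0@[15:16]
[17] read 'a'  n2⇒n3 (fail-walked)
[18] read 'a'  n3⇒n3 (fail-walked)
[19] read 'b'  n3⇒n4  → match P1@[18:19]
[20] read 'a'  n4⇒n3 (fail-walked)
[21] read 'b'  n3⇒n4  → match P1@[20:21]
[22] read 'a'  n4⇒n3 (fail-walked)
[23] read 'a'  n3⇒n3 (fail-walked)
[24] read 'b'  n3⇒n4  → match P1@[23:24]
[25] read 'c'  n4⇒n1 (fail-walked)
[26] read 'a'  n1⇒n3 (fail-walked)
[27] read 'b'  n3⇒n4  → match P1@[26:27]
[28] read 'a'  n4⇒n3 (fail-walked)
[29] read 'a'  n3⇒n3 (fail-walked)
[30] read 'a'  n3⇒n3 (fail-walked)
[31] read 'c'  n3⇒n1 (fail-walked)
[32] read 'c'  n1⇒n2  → match P0@[31:32]
[33] read 'c'  n2⇒n2 (fail-walked)  → match P0@[32:33]
[34] read 'c'  n2⇒n2 (fail-walked)  → match P0@[33:34]
[35] read 'c'  n2⇒n2 (fail-walked)  → match P0@[34:35]
[36] read 'b'  n2⇒n0 (fail-walked)
[37] read 'a'  n0⇒n3
[38] read 'b'  n3⇒n4  → match P1@[37:38]
[39] read 'a'  n4⇒n3 (fail-walked)
[40] read 'b'  n3⇒n4  → match P1@[39:40]

All matches (sorted): [[1,1],[4,0],[5,0],[8,1],[10,1],[12,1],[14,0],[15,0],[16,0],[19,1],[21,1],[24,1],[27,1],[32,0],[33,0],[34,0],[35,0],[38,1],[40,1]]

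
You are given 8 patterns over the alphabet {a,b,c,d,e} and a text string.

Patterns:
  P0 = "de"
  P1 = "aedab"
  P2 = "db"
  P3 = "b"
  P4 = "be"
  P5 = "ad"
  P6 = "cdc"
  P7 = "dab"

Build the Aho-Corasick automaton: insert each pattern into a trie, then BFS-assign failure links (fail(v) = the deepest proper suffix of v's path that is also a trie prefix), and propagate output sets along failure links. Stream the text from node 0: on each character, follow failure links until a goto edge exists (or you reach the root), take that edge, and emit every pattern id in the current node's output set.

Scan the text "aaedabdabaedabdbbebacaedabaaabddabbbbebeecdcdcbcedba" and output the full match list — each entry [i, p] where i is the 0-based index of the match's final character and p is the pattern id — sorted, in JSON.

Construct AC machine:
Trie nodes:
  n0 'ε': a→3 b→9 c→12 d→1
  n1 'd': a→15 b→8 e→2
  n2 'de': ·  [P0 ends]
  n3 'a': d→11 e→4
  n4 'ae': d→5
  n5 'aed': a→6
  n6 'aeda': b→7
  n7 'aedab': ·  [P1 ends]
  n8 'db': ·  [P2 ends]
  n9 'b': e→10  [P3 ends]
  n10 'be': ·  [P4 ends]
  n11 'ad': ·  [P5 ends]
  n12 'c': d→13
  n13 'cd': c→14
  n14 'cdc': ·  [P6 ends]
  n15 'da': b→16
  n16 'dab': ·  [P7 ends]

Failure links (BFS by depth):
  fail(1) 'd': from fail(0)=0 chase 'd': 0 ⇒ 0;  out=∅∪out(0)=∅
  fail(3) 'a': from fail(0)=0 chase 'a': 0 ⇒ 0;  out=∅∪out(0)=∅
  fail(9) 'b': from fail(0)=0 chase 'b': 0 ⇒ 0;  out={3}∪out(0)={3}
  fail(12) 'c': from fail(0)=0 chase 'c': 0 ⇒ 0;  out=∅∪out(0)=∅
  fail(2) 'de': from fail(1)=0 chase 'e': 0 ⇒ 0;  out={0}∪out(0)={0}
  fail(4) 'ae': from fail(3)=0 chase 'e': 0 ⇒ 0;  out=∅∪out(0)=∅
  fail(8) 'db': from fail(1)=0 chase 'b': 0 ⇒ 9;  out={2}∪out(9)={2,3}
  fail(10) 'be': from fail(9)=0 chase 'e': 0 ⇒ 0;  out={4}∪out(0)={4}
  fail(11) 'ad': from fail(3)=0 chase 'd': 0 ⇒ 1;  out={5}∪out(1)={5}
  fail(13) 'cd': from fail(12)=0 chase 'd': 0 ⇒ 1;  out=∅∪out(1)=∅
  fail(15) 'da': from fail(1)=0 chase 'a': 0 ⇒ 3;  out=∅∪out(3)=∅
  fail(5) 'aed': from fail(4)=0 chase 'd': 0 ⇒ 1;  out=∅∪out(1)=∅
  fail(14) 'cdc': from fail(13)=1 chase 'c': 1→0 ⇒ 12;  out={6}∪out(12)={6}
  fail(16) 'dab': from fail(15)=3 chase 'b': 3→0 ⇒ 9;  out={7}∪out(9)={3,7}
  fail(6) 'aeda': from fail(5)=1 chase 'a': 1 ⇒ 15;  out=∅∪out(15)=∅
  fail(7) 'aedab': from fail(6)=15 chase 'b': 15 ⇒ 16;  out={1}∪out(16)={1,3,7}

Scan:
i=0 'a': node 0→3
i=1 'a': node 3→3 (fail-walked)
i=2 'e': node 3→4
i=3 'd': node 4→5
i=4 'a': node 5→6
i=5 'b': node 6→7  emit P1@[1:5],P3@[5:5],P7@[3:5]
i=6 'd': node 7→1 (fail-walked)
i=7 'a': node 1→15
i=8 'b': node 15→16  emit P3@[8:8],P7@[6:8]
i=9 'a': node 16→3 (fail-walked)
i=10 'e': node 3→4
i=11 'd': node 4→5
i=12 'a': node 5→6
i=13 'b': node 6→7  emit P1@[9:13],P3@[13:13],P7@[11:13]
i=14 'd': node 7→1 (fail-walked)
i=15 'b': node 1→8  emit P2@[14:15],P3@[15:15]
i=16 'b': node 8→9 (fail-walked)  emit P3@[16:16]
i=17 'e': node 9→10  emit P4@[16:17]
i=18 'b': node 10→9 (fail-walked)  emit P3@[18:18]
i=19 'a': node 9→3 (fail-walked)
i=20 'c': node 3→12 (fail-walked)
i=21 'a': node 12→3 (fail-walked)
i=22 'e': node 3→4
i=23 'd': node 4→5
i=24 'a': node 5→6
i=25 'b': node 6→7  emit P1@[21:25],P3@[25:25],P7@[23:25]
i=26 'a': node 7→3 (fail-walked)
i=27 'a': node 3→3 (fail-walked)
i=28 'a': node 3→3 (fail-walked)
i=29 'b': node 3→9 (fail-walked)  emit P3@[29:29]
i=30 'd': node 9→1 (fail-walked)
i=31 'd': node 1→1 (fail-walked)
i=32 'a': node 1→15
i=33 'b': node 15→16  emit P3@[33:33],P7@[31:33]
i=34 'b': node 16→9 (fail-walked)  emit P3@[34:34]
i=35 'b': node 9→9 (fail-walked)  emit P3@[35:35]
i=36 'b': node 9→9 (fail-walked)  emit P3@[36:36]
i=37 'e': node 9→10  emit P4@[36:37]
i=38 'b': node 10→9 (fail-walked)  emit P3@[38:38]
i=39 'e': node 9→10  emit P4@[38:39]
i=40 'e': node 10→0 (fail-walked)
i=41 'c': node 0→12
i=42 'd': node 12→13
i=43 'c': node 13→14  emit P6@[41:43]
i=44 'd': node 14→13 (fail-walked)
i=45 'c': node 13→14  emit P6@[43:45]
i=46 'b': node 14→9 (fail-walked)  emit P3@[46:46]
i=47 'c': node 9→12 (fail-walked)
i=48 'e': node 12→0 (fail-walked)
i=49 'd': node 0→1
i=50 'b': node 1→8  emit P2@[49:50],P3@[50:50]
i=51 'a': node 8→3 (fail-walked)

Matches: [[5,1],[5,3],[5,7],[8,3],[8,7],[13,1],[13,3],[13,7],[15,2],[15,3],[16,3],[17,4],[18,3],[25,1],[25,3],[25,7],[29,3],[33,3],[33,7],[34,3],[35,3],[36,3],[37,4],[38,3],[39,4],[43,6],[45,6],[46,3],[50,2],[50,3]]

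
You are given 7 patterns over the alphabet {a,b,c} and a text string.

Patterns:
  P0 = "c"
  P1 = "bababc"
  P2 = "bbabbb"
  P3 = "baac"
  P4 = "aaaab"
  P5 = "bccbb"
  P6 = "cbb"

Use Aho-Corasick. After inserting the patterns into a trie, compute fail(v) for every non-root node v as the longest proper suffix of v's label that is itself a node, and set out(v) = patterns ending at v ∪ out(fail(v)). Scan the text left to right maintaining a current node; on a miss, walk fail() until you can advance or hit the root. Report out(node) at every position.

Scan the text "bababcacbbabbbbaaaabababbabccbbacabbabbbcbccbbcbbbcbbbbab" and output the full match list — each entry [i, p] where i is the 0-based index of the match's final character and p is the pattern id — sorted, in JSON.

Build automaton:
Trie (insert patterns):
  0='ε' goto a→15 b→2 c→1
  1='c' goto b→24  ←P0
  2='b' goto a→3 b→8 c→20
  3='ba' goto a→13 b→4
  4='bab' goto a→5
  5='baba' goto b→6
  6='babab' goto c→7
  7='bababc' goto ·  ←P1
  8='bb' goto a→9
  9='bba' goto b→10
  10='bbab' goto b→11
  11='bbabb' goto b→12
  12='bbabbb' goto ·  ←P2
  13='baa' goto c→14
  14='baac' goto ·  ←P3
  15='a' goto a→16
  16='aa' goto a→17
  17='aaa' goto a→18
  18='aaaa' goto b→19
  19='aaaab' goto ·  ←P4
  20='bc' goto c→21
  21='bcc' goto b→22
  22='bccb' goto b→23
  23='bccbb' goto ·  ←P5
  24='cb' goto b→25
  25='cbb' goto ·  ←P6

BFS fail/out derivation:
  n1('c'): parent n0 fail=0; on 'c' 0 → fail=0;  out {0}∪∅={0}
  n2('b'): parent n0 fail=0; on 'b' 0 → fail=0;  out ∅∪∅=∅
  n15('a'): parent n0 fail=0; on 'a' 0 → fail=0;  out ∅∪∅=∅
  n3('ba'): parent n2 fail=0; on 'a' 0 → fail=15;  out ∅∪∅=∅
  n8('bb'): parent n2 fail=0; on 'b' 0 → fail=2;  out ∅∪∅=∅
  n16('aa'): parent n15 fail=0; on 'a' 0 → fail=15;  out ∅∪∅=∅
  n20('bc'): parent n2 fail=0; on 'c' 0 → fail=1;  out ∅∪{0}={0}
  n24('cb'): parent n1 fail=0; on 'b' 0 → fail=2;  out ∅∪∅=∅
  n4('bab'): parent n3 fail=15; on 'b' 15→0 → fail=2;  out ∅∪∅=∅
  n9('bba'): parent n8 fail=2; on 'a' 2 → fail=3;  out ∅∪∅=∅
  n13('baa'): parent n3 fail=15; on 'a' 15 → fail=16;  out ∅∪∅=∅
  n17('aaa'): parent n16 fail=15; on 'a' 15 → fail=16;  out ∅∪∅=∅
  n21('bcc'): parent n20 fail=1; on 'c' 1→0 → fail=1;  out ∅∪{0}={0}
  n25('cbb'): parent n24 fail=2; on 'b' 2 → fail=8;  out {6}∪∅={6}
  n5('baba'): parent n4 fail=2; on 'a' 2 → fail=3;  out ∅∪∅=∅
  n10('bbab'): parent n9 fail=3; on 'b' 3 → fail=4;  out ∅∪∅=∅
  n14('baac'): parent n13 fail=16; on 'c' 16→15→0 → fail=1;  out {3}∪{0}={0,3}
  n18('aaaa'): parent n17 fail=16; on 'a' 16 → fail=17;  out ∅∪∅=∅
  n22('bccb'): parent n21 fail=1; on 'b' 1 → fail=24;  out ∅∪∅=∅
  n6('babab'): parent n5 fail=3; on 'b' 3 → fail=4;  out ∅∪∅=∅
  n11('bbabb'): parent n10 fail=4; on 'b' 4→2 → fail=8;  out ∅∪∅=∅
  n19('aaaab'): parent n18 fail=17; on 'b' 17→16→15→0 → fail=2;  out {4}∪∅={4}
  n23('bccbb'): parent n22 fail=24; on 'b' 24 → fail=25;  out {5}∪{6}={5,6}
  n7('bababc'): parent n6 fail=4; on 'c' 4→2 → fail=20;  out {1}∪{0}={0,1}
  n12('bbabbb'): parent n11 fail=8; on 'b' 8→2 → fail=8;  out {2}∪∅={2}

Text stream:
i=0 'b': node 0→2
i=1 'a': node 2→3
i=2 'b': node 3→4
i=3 'a': node 4→5
i=4 'b': node 5→6
i=5 'c': node 6→7  ** P0@[5:5],P1@[0:5]
i=6 'a': node 7→15 (fail-walked)
i=7 'c': node 15→1 (fail-walked)  ** P0@[7:7]
i=8 'b': node 1→24
i=9 'b': node 24→25  ** P6@[7:9]
i=10 'a': node 25→9 (fail-walked)
i=11 'b': node 9→10
i=12 'b': node 10→11
i=13 'b': node 11→12  ** P2@[8:13]
i=14 'b': node 12→8 (fail-walked)
i=15 'a': node 8→9
i=16 'a': node 9→13 (fail-walked)
i=17 'a': node 13→17 (fail-walked)
i=18 'a': node 17→18
i=19 'b': node 18→19  ** P4@[15:19]
i=20 'a': node 19→3 (fail-walked)
i=21 'b': node 3→4
i=22 'a': node 4→5
i=23 'b': node 5→6
i=24 'b': node 6→8 (fail-walked)
i=25 'a': node 8→9
i=26 'b': node 9→10
i=27 'c': node 10→20 (fail-walked)  ** P0@[27:27]
i=28 'c': node 20→21  ** P0@[28:28]
i=29 'b': node 21→22
i=30 'b': node 22→23  ** P5@[26:30],P6@[28:30]
i=31 'a': node 23→9 (fail-walked)
i=32 'c': node 9→1 (fail-walked)  ** P0@[32:32]
i=33 'a': node 1→15 (fail-walked)
i=34 'b': node 15→2 (fail-walked)
i=35 'b': node 2→8
i=36 'a': node 8→9
i=37 'b': node 9→10
i=38 'b': node 10→11
i=39 'b': node 11→12  ** P2@[34:39]
i=40 'c': node 12→20 (fail-walked)  ** P0@[40:40]
i=41 'b': node 20→24 (fail-walked)
i=42 'c': node 24→20 (fail-walked)  ** P0@[42:42]
i=43 'c': node 20→21  ** P0@[43:43]
i=44 'b': node 21→22
i=45 'b': node 22→23  ** P5@[41:45],P6@[43:45]
i=46 'c': node 23→20 (fail-walked)  ** P0@[46:46]
i=47 'b': node 20→24 (fail-walked)
i=48 'b': node 24→25  ** P6@[46:48]
i=49 'b': node 25→8 (fail-walked)
i=50 'c': node 8→20 (fail-walked)  ** P0@[50:50]
i=51 'b': node 20→24 (fail-walked)
i=52 'b': node 24→25  ** P6@[50:52]
i=53 'b': node 25→8 (fail-walked)
i=54 'b': node 8→8 (fail-walked)
i=55 'a': node 8→9
i=56 'b': node 9→10

Result: [[5,0],[5,1],[7,0],[9,6],[13,2],[19,4],[27,0],[28,0],[30,5],[30,6],[32,0],[39,2],[40,0],[42,0],[43,0],[45,5],[45,6],[46,0],[48,6],[50,0],[52,6]]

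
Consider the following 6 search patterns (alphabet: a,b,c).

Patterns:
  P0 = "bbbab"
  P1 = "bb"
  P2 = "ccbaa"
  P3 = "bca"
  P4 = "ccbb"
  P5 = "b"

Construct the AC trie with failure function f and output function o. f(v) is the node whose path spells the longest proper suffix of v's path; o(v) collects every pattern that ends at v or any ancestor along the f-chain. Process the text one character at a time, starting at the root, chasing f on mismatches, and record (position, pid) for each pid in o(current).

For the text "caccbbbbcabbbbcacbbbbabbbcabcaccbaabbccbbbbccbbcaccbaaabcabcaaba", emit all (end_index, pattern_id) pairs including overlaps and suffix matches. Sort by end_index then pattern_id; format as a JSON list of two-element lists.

Build:
Trie nodes:
  0='ε' goto b→1 c→6
  1='b' goto b→2 c→11  [P5 ends]
  2='bb' goto b→3  [P1 ends]
  3='bbb' goto a→4
  4='bbba' goto b→5
  5='bbbab' goto ·  [P0 ends]
  6='c' goto c→7
  7='cc' goto b→8
  8='ccb' goto a→9 b→13
  9='ccba' goto a→10
  10='ccbaa' goto ·  [P2 ends]
  11='bc' goto a→12
  12='bca' goto ·  [P3 ends]
  13='ccbb' goto ·  [P4 ends]

BFS fail/out derivation:
  n1('b'): parent n0 fail=0; on 'b' 0 → fail=0;  out {5}∪∅={5}
  n6('c'): parent n0 fail=0; on 'c' 0 → fail=0;  out ∅∪∅=∅
  n2('bb'): parent n1 fail=0; on 'b' 0 → fail=1;  out {1}∪{5}={1,5}
  n7('cc'): parent n6 fail=0; on 'c' 0 → fail=6;  out ∅∪∅=∅
  n11('bc'): parent n1 fail=0; on 'c' 0 → fail=6;  out ∅∪∅=∅
  n3('bbb'): parent n2 fail=1; on 'b' 1 → fail=2;  out ∅∪{1,5}={1,5}
  n8('ccb'): parent n7 fail=6; on 'b' 6→0 → fail=1;  out ∅∪{5}={5}
  n12('bca'): parent n11 fail=6; on 'a' 6→0 → fail=0;  out {3}∪∅={3}
  n4('bbba'): parent n3 fail=2; on 'a' 2→1→0 → fail=0;  out ∅∪∅=∅
  n9('ccba'): parent n8 fail=1; on 'a' 1→0 → fail=0;  out ∅∪∅=∅
  n13('ccbb'): parent n8 fail=1; on 'b' 1 → fail=2;  out {4}∪{1,5}={1,4,5}
  n5('bbbab'): parent n4 fail=0; on 'b' 0 → fail=1;  out {0}∪{5}={0,5}
  n10('ccbaa'): parent n9 fail=0; on 'a' 0 → fail=0;  out {2}∪∅={2}

Text stream:
pos 0 'c': at 6
pos 1 'a': at 0 ·f
pos 2 'c': at 6
pos 3 'c': at 7
pos 4 'b': at 8  emit P5@[4:4]
pos 5 'b': at 13  emit P1@[4:5],P4@[2:5],P5@[5:5]
pos 6 'b': at 3 ·f  emit P1@[5:6],P5@[6:6]
pos 7 'b': at 3 ·f  emit P1@[6:7],P5@[7:7]
pos 8 'c': at 11 ·f
pos 9 'a': at 12  emit P3@[7:9]
pos 10 'b': at 1 ·f  emit P5@[10:10]
pos 11 'b': at 2  emit P1@[10:11],P5@[11:11]
pos 12 'b': at 3  emit P1@[11:12],P5@[12:12]
pos 13 'b': at 3 ·f  emit P1@[12:13],P5@[13:13]
pos 14 'c': at 11 ·f
pos 15 'a': at 12  emit P3@[13:15]
pos 16 'c': at 6 ·f
pos 17 'b': at 1 ·f  emit P5@[17:17]
pos 18 'b': at 2  emit P1@[17:18],P5@[18:18]
pos 19 'b': at 3  emit P1@[18:19],P5@[19:19]
pos 20 'b': at 3 ·f  emit P1@[19:20],P5@[20:20]
pos 21 'a': at 4
pos 22 'b': at 5  emit P0@[18:22],P5@[22:22]
pos 23 'b': at 2 ·f  emit P1@[22:23],P5@[23:23]
pos 24 'b': at 3  emit P1@[23:24],P5@[24:24]
pos 25 'c': at 11 ·f
pos 26 'a': at 12  emit P3@[24:26]
pos 27 'b': at 1 ·f  emit P5@[27:27]
pos 28 'c': at 11
pos 29 'a': at 12  emit P3@[27:29]
pos 30 'c': at 6 ·f
pos 31 'c': at 7
pos 32 'b': at 8  emit P5@[32:32]
pos 33 'a': at 9
pos 34 'a': at 10  emit P2@[30:34]
pos 35 'b': at 1 ·f  emit P5@[35:35]
pos 36 'b': at 2  emit P1@[35:36],P5@[36:36]
pos 37 'c': at 11 ·f
pos 38 'c': at 7 ·f
pos 39 'b': at 8  emit P5@[39:39]
pos 40 'b': at 13  emit P1@[39:40],P4@[37:40],P5@[40:40]
pos 41 'b': at 3 ·f  emit P1@[40:41],P5@[41:41]
pos 42 'b': at 3 ·f  emit P1@[41:42],P5@[42:42]
pos 43 'c': at 11 ·f
pos 44 'c': at 7 ·f
pos 45 'b': at 8  emit P5@[45:45]
pos 46 'b': at 13  emit P1@[45:46],P4@[43:46],P5@[46:46]
pos 47 'c': at 11 ·f
pos 48 'a': at 12  emit P3@[46:48]
pos 49 'c': at 6 ·f
pos 50 'c': at 7
pos 51 'b': at 8  emit P5@[51:51]
pos 52 'a': at 9
pos 53 'a': at 10  emit P2@[49:53]
pos 54 'a': at 0 ·f
pos 55 'b': at 1  emit P5@[55:55]
pos 56 'c': at 11
pos 57 'a': at 12  emit P3@[55:57]
pos 58 'b': at 1 ·f  emit P5@[58:58]
pos 59 'c': at 11
pos 60 'a': at 12  emit P3@[58:60]
pos 61 'a': at 0 ·f
pos 62 'b': at 1  emit P5@[62:62]
pos 63 'a': at 0 ·f

Matches: [[4,5],[5,1],[5,4],[5,5],[6,1],[6,5],[7,1],[7,5],[9,3],[10,5],[11,1],[11,5],[12,1],[12,5],[13,1],[13,5],[15,3],[17,5],[18,1],[18,5],[19,1],[19,5],[20,1],[20,5],[22,0],[22,5],[23,1],[23,5],[24,1],[24,5],[26,3],[27,5],[29,3],[32,5],[34,2],[35,5],[36,1],[36,5],[39,5],[40,1],[40,4],[40,5],[41,1],[41,5],[42,1],[42,5],[45,5],[46,1],[46,4],[46,5],[48,3],[51,5],[53,2],[55,5],[57,3],[58,5],[60,3],[62,5]]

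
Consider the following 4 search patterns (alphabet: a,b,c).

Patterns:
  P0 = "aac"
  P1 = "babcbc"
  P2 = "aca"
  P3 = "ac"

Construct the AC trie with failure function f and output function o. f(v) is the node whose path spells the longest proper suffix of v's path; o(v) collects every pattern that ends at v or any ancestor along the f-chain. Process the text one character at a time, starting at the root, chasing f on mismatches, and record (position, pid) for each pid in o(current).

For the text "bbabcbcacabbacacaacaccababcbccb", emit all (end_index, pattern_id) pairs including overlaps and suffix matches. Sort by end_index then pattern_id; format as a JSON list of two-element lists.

Construct AC machine:
Trie (insert patterns):
  n0 'ε': a→1 b→4
  n1 'a': a→2 c→10
  n2 'aa': c→3
  n3 'aac': ·  [P0 ends]
  n4 'b': a→5
  n5 'ba': b→6
  n6 'bab': c→7
  n7 'babc': b→8
  n8 'babcb': c→9
  n9 'babcbc': ·  [P1 ends]
  n10 'ac': a→11  [P3 ends]
  n11 'aca': ·  [P2 ends]

Failure links (BFS by depth):
  n1('a'): parent n0 fail=0; on 'a' 0 → fail=0;  out ∅∪∅=∅
  n4('b'): parent n0 fail=0; on 'b' 0 → fail=0;  out ∅∪∅=∅
  n2('aa'): parent n1 fail=0; on 'a' 0 → fail=1;  out ∅∪∅=∅
  n5('ba'): parent n4 fail=0; on 'a' 0 → fail=1;  out ∅∪∅=∅
  n10('ac'): parent n1 fail=0; on 'c' 0 → fail=0;  out {3}∪∅={3}
  n3('aac'): parent n2 fail=1; on 'c' 1 → fail=10;  out {0}∪{3}={0,3}
  n6('bab'): parent n5 fail=1; on 'b' 1→0 → fail=4;  out ∅∪∅=∅
  n11('aca'): parent n10 fail=0; on 'a' 0 → fail=1;  out {2}∪∅={2}
  n7('babc'): parent n6 fail=4; on 'c' 4→0 → fail=0;  out ∅∪∅=∅
  n8('babcb'): parent n7 fail=0; on 'b' 0 → fail=4;  out ∅∪∅=∅
  n9('babcbc'): parent n8 fail=4; on 'c' 4→0 → fail=0;  out {1}∪∅={1}

Run:
[0] read 'b'  n0⇒n4
[1] read 'b'  n4⇒n4 (via fail)
[2] read 'a'  n4⇒n5
[3] read 'b'  n5⇒n6
[4] read 'c'  n6⇒n7
[5] read 'b'  n7⇒n8
[6] read 'c'  n8⇒n9  → match P1@[1:6]
[7] read 'a'  n9⇒n1 (via fail)
[8] read 'c'  n1⇒n10  → match P3@[7:8]
[9] read 'a'  n10⇒n11  → match P2@[7:9]
[10] read 'b'  n11⇒n4 (via fail)
[11] read 'b'  n4⇒n4 (via fail)
[12] read 'a'  n4⇒n5
[13] read 'c'  n5⇒n10 (via fail)  → match P3@[12:13]
[14] read 'a'  n10⇒n11  → match P2@[12:14]
[15] read 'c'  n11⇒n10 (via fail)  → match P3@[14:15]
[16] read 'a'  n10⇒n11  → match P2@[14:16]
[17] read 'a'  n11⇒n2 (via fail)
[18] read 'c'  n2⇒n3  → match P0@[16:18],P3@[17:18]
[19] read 'a'  n3⇒n11 (via fail)  → match P2@[17:19]
[20] read 'c'  n11⇒n10 (via fail)  → match P3@[19:20]
[21] read 'c'  n10⇒n0 (via fail)
[22] read 'a'  n0⇒n1
[23] read 'b'  n1⇒n4 (via fail)
[24] read 'a'  n4⇒n5
[25] read 'b'  n5⇒n6
[26] read 'c'  n6⇒n7
[27] read 'b'  n7⇒n8
[28] read 'c'  n8⇒n9  → match P1@[23:28]
[29] read 'c'  n9⇒n0 (via fail)
[30] read 'b'  n0⇒n4

Result: [[6,1],[8,3],[9,2],[13,3],[14,2],[15,3],[16,2],[18,0],[18,3],[19,2],[20,3],[28,1]]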